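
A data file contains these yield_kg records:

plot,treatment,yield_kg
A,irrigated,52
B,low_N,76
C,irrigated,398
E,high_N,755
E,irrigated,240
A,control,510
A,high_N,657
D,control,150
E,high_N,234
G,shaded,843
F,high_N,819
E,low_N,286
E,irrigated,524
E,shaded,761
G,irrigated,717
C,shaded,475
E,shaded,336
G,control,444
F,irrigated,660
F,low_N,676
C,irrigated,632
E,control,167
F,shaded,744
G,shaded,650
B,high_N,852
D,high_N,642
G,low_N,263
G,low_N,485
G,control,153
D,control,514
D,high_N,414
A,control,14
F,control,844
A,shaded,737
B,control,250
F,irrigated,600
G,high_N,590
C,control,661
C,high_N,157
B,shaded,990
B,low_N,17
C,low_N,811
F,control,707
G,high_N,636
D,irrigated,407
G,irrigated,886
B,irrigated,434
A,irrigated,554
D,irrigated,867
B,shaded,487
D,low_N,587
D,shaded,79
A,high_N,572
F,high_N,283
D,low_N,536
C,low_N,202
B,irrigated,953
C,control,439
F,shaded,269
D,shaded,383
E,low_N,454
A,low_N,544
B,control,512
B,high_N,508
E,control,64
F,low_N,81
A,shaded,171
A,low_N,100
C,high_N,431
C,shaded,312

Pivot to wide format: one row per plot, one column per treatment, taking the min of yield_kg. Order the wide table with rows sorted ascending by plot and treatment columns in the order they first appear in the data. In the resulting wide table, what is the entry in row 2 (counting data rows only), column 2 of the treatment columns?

17

With rows sorted ascending by plot, row 2 is plot=B. treatment columns in first-appearance order: irrigated, low_N, high_N, control, shaded; column 2 is low_N.
Long rows with plot=B, treatment=low_N: min(76, 17) = 17.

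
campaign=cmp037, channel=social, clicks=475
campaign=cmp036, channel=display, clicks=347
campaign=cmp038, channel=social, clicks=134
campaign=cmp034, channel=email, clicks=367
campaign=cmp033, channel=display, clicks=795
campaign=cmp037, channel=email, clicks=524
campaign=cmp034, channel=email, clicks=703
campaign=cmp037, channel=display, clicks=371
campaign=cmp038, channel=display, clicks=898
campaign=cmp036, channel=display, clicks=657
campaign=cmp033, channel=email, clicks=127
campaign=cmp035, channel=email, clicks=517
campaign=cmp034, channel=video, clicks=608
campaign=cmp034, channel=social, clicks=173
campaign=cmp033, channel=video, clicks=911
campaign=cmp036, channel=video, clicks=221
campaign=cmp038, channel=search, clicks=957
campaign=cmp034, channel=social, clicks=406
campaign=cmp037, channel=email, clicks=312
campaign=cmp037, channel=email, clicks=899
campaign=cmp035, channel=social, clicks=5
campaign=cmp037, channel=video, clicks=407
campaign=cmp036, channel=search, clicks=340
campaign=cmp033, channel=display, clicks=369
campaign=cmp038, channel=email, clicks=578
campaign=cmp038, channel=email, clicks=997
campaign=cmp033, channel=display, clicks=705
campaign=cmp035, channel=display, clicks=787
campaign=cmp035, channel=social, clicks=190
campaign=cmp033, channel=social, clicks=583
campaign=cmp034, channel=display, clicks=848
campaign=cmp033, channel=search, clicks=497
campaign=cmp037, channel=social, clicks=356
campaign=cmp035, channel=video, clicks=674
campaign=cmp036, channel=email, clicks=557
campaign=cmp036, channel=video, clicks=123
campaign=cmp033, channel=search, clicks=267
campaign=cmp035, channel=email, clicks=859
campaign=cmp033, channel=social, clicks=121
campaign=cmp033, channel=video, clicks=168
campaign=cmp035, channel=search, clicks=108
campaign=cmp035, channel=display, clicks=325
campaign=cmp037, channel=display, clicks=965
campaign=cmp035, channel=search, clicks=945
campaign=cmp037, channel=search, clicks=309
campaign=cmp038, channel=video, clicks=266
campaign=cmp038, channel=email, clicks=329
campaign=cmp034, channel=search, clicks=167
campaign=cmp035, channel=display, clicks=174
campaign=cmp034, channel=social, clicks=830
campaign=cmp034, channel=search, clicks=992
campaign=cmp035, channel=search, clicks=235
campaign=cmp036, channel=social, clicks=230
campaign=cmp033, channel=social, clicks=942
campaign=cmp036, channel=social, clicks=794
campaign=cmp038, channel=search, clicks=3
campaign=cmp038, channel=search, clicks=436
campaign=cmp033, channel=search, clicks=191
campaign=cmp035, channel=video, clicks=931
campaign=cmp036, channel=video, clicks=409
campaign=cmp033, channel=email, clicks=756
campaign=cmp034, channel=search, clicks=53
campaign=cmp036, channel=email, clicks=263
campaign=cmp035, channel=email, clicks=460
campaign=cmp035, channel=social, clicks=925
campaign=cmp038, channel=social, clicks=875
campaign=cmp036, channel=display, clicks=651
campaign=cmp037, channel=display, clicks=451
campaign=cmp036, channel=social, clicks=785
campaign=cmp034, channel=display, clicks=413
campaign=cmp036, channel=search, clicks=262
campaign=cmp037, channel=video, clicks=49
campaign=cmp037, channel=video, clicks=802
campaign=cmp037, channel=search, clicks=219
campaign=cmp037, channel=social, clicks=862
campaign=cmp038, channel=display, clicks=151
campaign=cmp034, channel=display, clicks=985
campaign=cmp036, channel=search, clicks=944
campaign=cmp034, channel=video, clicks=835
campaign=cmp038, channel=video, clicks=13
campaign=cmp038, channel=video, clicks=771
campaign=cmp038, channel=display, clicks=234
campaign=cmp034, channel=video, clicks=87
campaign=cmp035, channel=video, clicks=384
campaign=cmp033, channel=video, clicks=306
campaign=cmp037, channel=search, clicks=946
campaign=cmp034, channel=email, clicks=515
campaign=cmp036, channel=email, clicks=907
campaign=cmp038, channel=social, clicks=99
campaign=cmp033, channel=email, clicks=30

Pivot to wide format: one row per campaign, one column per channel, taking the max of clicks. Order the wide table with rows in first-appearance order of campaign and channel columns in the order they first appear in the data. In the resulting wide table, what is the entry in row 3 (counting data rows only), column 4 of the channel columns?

With rows in first-appearance order of campaign, row 3 is campaign=cmp038. channel columns in first-appearance order: social, display, email, video, search; column 4 is video.
Long rows with campaign=cmp038, channel=video: max(266, 13, 771) = 771.

771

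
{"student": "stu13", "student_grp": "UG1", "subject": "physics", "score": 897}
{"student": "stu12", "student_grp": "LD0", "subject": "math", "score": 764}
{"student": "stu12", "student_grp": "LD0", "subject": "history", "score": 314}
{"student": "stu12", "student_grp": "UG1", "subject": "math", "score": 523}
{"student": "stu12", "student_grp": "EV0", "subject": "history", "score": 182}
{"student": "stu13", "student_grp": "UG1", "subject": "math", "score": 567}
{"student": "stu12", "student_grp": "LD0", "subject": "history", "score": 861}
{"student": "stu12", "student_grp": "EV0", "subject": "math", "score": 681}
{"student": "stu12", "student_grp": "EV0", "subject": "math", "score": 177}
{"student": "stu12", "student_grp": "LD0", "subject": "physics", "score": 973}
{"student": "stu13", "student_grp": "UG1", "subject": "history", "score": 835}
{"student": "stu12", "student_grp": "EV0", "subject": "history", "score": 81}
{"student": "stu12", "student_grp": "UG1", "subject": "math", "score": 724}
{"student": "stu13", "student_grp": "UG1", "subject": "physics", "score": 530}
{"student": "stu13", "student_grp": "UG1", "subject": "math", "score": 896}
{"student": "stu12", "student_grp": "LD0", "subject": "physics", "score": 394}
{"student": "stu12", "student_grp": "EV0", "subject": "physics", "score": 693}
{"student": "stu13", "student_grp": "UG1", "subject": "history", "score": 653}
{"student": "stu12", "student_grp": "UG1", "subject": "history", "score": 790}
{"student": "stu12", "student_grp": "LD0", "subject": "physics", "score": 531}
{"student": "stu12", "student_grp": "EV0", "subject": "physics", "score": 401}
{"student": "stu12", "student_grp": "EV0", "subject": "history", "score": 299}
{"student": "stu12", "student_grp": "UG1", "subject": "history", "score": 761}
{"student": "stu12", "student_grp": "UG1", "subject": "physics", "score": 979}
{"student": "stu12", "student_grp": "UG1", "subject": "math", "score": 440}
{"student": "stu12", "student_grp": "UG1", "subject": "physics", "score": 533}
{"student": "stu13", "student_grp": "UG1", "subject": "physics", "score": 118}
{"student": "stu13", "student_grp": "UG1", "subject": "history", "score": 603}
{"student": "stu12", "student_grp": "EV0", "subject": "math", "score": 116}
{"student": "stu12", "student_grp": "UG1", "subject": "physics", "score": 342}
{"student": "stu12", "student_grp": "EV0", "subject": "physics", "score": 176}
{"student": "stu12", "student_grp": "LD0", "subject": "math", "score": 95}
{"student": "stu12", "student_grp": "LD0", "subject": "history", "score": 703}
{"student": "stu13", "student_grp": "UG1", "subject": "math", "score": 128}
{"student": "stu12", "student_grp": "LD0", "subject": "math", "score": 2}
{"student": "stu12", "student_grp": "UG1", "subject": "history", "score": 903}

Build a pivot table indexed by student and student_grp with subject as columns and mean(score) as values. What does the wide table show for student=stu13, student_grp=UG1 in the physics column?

Rows with student=stu13, student_grp=UG1 and subject=physics: score values are 897, 530, 118.
(897 + 530 + 118) / 3 = 515.

515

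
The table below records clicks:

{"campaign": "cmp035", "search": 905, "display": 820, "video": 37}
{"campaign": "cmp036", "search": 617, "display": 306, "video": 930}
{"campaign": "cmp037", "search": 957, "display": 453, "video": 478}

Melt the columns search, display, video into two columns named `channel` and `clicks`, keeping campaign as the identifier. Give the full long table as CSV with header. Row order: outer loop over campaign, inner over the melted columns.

campaign,channel,clicks
cmp035,search,905
cmp035,display,820
cmp035,video,37
cmp036,search,617
cmp036,display,306
cmp036,video,930
cmp037,search,957
cmp037,display,453
cmp037,video,478

Each (campaign, column) pair becomes one row: 3 × 3 = 9 rows.
For example, (cmp035, search) → clicks=905.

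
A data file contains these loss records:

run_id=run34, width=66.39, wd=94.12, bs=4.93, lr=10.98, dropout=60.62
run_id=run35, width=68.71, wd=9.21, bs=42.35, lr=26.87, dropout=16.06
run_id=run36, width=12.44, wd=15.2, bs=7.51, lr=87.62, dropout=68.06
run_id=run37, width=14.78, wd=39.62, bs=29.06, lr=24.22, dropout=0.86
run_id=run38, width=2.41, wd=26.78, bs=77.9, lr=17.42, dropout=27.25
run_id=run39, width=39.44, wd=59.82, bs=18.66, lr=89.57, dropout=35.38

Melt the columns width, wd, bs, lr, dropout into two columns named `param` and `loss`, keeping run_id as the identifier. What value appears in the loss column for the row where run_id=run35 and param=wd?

9.21

Unpivoting turns each (run_id, wide-column) pair into one long row.
The wide cell at row run35, column wd holds 9.21, so the long row (run35, wd) has loss=9.21.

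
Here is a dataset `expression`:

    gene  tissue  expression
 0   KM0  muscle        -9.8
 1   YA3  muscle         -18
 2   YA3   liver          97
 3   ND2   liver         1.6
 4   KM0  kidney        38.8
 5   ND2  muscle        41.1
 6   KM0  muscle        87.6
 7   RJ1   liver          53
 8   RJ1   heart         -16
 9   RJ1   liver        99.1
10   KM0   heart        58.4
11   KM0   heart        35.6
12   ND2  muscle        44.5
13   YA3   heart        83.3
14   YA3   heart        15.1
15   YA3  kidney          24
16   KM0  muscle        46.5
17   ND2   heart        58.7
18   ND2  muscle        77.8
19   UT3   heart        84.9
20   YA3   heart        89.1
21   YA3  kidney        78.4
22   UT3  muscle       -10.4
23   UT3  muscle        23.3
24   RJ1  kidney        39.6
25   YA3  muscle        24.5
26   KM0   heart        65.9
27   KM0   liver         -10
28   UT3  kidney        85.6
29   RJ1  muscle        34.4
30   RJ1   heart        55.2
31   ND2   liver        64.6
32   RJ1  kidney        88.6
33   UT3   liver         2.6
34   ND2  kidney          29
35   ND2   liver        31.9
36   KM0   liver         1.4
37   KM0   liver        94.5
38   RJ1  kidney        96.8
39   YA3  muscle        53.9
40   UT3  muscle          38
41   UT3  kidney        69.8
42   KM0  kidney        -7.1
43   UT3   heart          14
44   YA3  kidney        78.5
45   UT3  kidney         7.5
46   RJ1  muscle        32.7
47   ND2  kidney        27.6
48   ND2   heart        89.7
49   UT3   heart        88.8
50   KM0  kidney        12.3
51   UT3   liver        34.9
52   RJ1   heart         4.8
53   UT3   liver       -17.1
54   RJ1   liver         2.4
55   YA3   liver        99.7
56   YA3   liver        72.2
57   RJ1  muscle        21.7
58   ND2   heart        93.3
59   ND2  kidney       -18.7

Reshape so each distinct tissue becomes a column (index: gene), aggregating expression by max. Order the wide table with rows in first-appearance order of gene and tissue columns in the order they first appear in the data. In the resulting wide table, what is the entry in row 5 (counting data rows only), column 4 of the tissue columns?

With rows in first-appearance order of gene, row 5 is gene=UT3. tissue columns in first-appearance order: muscle, liver, kidney, heart; column 4 is heart.
Long rows with gene=UT3, tissue=heart: max(84.9, 14, 88.8) = 88.8.

88.8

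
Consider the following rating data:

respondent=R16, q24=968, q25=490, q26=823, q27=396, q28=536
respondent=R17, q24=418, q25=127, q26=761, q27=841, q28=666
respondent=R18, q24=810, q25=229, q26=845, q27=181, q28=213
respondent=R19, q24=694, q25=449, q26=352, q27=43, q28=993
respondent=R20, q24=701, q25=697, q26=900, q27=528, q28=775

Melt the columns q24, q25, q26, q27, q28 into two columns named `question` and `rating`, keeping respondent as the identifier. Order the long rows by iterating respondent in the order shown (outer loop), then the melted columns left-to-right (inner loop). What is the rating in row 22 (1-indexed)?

25 rows total (5 × 5). Row 22: index ⌊(22-1)/5⌋ = 4 into respondent → R20; (22-1) mod 5 = 1 into the melted columns → q25.
So row 22 is (R20, q25, 697); rating = 697.

697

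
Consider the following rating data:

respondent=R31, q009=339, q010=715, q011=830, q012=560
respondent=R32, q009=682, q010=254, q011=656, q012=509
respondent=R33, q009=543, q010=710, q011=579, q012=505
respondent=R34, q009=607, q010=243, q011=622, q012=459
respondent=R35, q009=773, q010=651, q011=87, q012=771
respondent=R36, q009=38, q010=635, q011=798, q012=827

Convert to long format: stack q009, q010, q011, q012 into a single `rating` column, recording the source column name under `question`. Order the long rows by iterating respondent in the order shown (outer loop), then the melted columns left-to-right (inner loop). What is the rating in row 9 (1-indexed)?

543

24 rows total (6 × 4). Row 9: index ⌊(9-1)/4⌋ = 2 into respondent → R33; (9-1) mod 4 = 0 into the melted columns → q009.
So row 9 is (R33, q009, 543); rating = 543.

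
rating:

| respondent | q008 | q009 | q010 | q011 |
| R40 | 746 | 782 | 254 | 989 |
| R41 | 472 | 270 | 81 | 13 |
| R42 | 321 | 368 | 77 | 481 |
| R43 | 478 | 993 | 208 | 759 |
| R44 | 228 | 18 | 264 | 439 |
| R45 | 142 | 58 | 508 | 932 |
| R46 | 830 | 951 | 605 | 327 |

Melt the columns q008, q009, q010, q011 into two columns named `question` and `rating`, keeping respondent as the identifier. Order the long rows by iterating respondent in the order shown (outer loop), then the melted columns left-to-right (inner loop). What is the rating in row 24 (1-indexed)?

28 rows total (7 × 4). Row 24: index ⌊(24-1)/4⌋ = 5 into respondent → R45; (24-1) mod 4 = 3 into the melted columns → q011.
So row 24 is (R45, q011, 932); rating = 932.

932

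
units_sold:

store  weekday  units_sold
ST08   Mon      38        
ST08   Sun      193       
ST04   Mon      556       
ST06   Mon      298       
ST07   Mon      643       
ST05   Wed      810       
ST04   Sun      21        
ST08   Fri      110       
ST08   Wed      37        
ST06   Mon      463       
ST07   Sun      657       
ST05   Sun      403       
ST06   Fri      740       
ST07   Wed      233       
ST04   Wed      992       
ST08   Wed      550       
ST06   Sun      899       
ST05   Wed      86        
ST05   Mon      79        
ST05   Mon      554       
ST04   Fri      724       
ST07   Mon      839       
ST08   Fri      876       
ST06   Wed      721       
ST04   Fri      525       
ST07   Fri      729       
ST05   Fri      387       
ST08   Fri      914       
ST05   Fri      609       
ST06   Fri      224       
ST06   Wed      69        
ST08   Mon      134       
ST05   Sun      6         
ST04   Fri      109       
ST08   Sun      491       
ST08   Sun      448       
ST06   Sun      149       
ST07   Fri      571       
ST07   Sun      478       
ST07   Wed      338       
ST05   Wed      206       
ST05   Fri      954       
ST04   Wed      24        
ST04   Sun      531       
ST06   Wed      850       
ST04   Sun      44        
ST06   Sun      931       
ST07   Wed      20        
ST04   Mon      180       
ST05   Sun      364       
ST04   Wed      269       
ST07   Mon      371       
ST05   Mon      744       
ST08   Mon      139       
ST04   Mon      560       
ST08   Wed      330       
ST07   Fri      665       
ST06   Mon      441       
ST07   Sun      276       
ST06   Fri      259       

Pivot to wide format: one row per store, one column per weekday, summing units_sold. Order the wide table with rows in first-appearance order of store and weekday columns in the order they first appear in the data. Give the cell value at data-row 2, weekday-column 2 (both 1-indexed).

With rows in first-appearance order of store, row 2 is store=ST04. weekday columns in first-appearance order: Mon, Sun, Wed, Fri; column 2 is Sun.
Long rows with store=ST04, weekday=Sun: 21 + 531 + 44 = 596.

596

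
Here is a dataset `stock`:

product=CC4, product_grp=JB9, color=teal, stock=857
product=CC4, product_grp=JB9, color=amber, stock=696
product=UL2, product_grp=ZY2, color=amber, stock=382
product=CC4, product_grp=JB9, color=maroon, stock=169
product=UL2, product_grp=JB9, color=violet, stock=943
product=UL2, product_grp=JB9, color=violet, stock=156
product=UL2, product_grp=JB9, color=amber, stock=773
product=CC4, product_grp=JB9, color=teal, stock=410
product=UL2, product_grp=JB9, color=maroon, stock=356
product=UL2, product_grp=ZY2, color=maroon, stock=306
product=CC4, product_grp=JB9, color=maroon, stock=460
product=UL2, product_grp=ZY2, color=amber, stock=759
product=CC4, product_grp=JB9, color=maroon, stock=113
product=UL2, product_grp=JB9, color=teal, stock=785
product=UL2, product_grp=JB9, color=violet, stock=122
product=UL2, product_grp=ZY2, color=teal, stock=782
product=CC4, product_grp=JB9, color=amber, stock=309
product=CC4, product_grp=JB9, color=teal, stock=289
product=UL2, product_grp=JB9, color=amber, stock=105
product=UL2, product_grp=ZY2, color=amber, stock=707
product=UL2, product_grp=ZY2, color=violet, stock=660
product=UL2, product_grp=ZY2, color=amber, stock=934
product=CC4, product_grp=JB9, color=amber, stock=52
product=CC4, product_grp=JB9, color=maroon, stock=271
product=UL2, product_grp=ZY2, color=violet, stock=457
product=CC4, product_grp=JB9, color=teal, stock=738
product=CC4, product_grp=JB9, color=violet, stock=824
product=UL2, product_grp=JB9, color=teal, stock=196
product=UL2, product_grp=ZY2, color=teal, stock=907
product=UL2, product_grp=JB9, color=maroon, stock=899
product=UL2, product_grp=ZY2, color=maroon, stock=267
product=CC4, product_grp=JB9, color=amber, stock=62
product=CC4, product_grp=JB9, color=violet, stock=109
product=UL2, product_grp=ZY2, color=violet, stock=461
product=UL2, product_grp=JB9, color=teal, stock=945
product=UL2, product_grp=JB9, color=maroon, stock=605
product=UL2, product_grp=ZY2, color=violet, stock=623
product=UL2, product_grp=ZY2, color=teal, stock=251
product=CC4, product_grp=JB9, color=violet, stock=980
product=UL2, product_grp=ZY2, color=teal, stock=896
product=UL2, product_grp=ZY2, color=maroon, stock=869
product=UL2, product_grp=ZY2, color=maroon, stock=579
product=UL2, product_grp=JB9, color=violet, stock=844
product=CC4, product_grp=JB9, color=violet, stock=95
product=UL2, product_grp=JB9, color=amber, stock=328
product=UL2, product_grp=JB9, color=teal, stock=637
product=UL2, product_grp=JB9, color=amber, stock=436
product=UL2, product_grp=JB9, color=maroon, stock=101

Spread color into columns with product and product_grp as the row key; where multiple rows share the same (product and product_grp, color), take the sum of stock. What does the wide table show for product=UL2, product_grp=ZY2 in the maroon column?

2021

Rows with product=UL2, product_grp=ZY2 and color=maroon: stock values are 306, 267, 869, 579.
306 + 267 + 869 + 579 = 2021.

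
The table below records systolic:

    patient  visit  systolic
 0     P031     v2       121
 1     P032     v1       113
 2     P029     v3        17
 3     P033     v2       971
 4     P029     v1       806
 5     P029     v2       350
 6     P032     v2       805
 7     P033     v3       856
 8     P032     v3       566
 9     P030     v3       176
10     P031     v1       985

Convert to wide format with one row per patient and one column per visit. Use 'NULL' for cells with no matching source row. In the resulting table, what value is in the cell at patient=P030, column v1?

No long-format row has patient=P030 and visit=v1, so the cell is NULL.

NULL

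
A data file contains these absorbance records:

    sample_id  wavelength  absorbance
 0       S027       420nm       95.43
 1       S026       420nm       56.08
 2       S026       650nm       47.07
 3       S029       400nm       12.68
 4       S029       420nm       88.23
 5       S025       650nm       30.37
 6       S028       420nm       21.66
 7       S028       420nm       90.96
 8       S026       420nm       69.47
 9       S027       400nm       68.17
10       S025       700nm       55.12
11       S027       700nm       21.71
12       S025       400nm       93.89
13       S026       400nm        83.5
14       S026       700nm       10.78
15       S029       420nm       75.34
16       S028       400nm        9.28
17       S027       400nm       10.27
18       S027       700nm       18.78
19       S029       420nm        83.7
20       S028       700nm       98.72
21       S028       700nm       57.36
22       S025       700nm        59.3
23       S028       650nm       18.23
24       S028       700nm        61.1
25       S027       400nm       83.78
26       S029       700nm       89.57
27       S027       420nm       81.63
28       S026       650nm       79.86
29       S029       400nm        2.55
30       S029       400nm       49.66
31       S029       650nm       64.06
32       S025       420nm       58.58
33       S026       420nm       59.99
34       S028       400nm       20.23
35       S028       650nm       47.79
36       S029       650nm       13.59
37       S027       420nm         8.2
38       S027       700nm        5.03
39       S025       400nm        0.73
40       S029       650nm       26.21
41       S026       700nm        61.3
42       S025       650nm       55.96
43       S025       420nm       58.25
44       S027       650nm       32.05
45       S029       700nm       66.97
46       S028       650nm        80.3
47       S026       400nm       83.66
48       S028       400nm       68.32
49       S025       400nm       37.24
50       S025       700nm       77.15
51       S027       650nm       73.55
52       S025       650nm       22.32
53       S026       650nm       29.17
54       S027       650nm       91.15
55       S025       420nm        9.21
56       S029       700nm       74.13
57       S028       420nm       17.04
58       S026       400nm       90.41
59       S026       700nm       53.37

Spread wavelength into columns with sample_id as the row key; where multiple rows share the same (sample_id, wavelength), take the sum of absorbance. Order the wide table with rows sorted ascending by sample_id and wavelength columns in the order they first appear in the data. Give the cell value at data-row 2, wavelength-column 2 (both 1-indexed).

156.10

With rows sorted ascending by sample_id, row 2 is sample_id=S026. wavelength columns in first-appearance order: 420nm, 650nm, 400nm, 700nm; column 2 is 650nm.
Long rows with sample_id=S026, wavelength=650nm: 47.07 + 79.86 + 29.17 = 156.10.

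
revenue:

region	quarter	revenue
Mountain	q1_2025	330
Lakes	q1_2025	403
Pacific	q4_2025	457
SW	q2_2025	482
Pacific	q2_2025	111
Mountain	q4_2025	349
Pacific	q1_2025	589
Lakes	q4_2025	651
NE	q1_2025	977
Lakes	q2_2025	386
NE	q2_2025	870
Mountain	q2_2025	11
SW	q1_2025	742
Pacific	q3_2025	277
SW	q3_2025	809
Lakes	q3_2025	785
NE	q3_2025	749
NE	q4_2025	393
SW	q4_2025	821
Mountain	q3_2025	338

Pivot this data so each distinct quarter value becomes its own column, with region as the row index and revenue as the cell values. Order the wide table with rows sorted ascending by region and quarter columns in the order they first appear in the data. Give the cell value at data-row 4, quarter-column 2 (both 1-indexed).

With rows sorted ascending by region, row 4 is region=Pacific. quarter columns in first-appearance order: q1_2025, q4_2025, q2_2025, q3_2025; column 2 is q4_2025.
Long rows with region=Pacific, quarter=q4_2025: revenue = 457.

457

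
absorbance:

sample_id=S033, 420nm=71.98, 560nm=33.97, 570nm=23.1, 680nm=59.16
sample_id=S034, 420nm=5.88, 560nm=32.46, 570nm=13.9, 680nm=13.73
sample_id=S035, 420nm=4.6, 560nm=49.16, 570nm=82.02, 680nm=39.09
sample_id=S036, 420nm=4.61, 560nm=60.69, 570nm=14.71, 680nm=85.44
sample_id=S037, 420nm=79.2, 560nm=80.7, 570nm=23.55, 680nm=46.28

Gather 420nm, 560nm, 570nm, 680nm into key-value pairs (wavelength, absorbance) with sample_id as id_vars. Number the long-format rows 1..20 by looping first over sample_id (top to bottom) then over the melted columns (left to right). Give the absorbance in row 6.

32.46

20 rows total (5 × 4). Row 6: index ⌊(6-1)/4⌋ = 1 into sample_id → S034; (6-1) mod 4 = 1 into the melted columns → 560nm.
So row 6 is (S034, 560nm, 32.46); absorbance = 32.46.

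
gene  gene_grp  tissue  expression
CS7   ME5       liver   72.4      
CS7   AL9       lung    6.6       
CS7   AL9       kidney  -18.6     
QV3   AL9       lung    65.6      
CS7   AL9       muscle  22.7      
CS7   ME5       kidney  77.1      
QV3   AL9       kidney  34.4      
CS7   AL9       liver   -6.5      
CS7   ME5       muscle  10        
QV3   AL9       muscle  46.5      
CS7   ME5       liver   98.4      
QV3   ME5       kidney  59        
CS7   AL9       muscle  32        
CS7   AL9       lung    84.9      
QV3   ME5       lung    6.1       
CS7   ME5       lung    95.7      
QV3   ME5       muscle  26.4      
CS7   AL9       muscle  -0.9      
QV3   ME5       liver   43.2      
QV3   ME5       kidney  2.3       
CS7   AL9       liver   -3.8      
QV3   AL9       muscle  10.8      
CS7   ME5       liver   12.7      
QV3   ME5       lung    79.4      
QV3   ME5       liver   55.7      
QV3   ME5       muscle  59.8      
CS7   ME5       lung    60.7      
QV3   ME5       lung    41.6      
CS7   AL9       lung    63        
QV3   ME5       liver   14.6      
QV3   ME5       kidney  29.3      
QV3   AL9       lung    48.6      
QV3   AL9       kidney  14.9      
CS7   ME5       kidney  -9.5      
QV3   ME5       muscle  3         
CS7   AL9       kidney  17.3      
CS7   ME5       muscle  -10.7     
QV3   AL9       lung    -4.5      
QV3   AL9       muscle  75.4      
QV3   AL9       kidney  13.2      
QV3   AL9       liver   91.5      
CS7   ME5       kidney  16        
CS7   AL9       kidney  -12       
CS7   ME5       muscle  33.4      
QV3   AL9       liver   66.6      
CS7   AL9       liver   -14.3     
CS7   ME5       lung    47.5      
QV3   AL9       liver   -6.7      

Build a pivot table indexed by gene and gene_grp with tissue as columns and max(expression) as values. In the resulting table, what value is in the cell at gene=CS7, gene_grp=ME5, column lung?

95.7

Rows with gene=CS7, gene_grp=ME5 and tissue=lung: expression values are 95.7, 60.7, 47.5.
max(95.7, 60.7, 47.5) = 95.7.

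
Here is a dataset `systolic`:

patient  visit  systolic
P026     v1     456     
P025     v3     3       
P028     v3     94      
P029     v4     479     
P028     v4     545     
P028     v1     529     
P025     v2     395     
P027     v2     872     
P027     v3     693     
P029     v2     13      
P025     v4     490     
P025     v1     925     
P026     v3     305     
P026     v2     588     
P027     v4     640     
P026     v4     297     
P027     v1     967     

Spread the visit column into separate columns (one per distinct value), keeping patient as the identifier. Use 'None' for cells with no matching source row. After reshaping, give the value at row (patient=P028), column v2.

No long-format row has patient=P028 and visit=v2, so the cell is None.

None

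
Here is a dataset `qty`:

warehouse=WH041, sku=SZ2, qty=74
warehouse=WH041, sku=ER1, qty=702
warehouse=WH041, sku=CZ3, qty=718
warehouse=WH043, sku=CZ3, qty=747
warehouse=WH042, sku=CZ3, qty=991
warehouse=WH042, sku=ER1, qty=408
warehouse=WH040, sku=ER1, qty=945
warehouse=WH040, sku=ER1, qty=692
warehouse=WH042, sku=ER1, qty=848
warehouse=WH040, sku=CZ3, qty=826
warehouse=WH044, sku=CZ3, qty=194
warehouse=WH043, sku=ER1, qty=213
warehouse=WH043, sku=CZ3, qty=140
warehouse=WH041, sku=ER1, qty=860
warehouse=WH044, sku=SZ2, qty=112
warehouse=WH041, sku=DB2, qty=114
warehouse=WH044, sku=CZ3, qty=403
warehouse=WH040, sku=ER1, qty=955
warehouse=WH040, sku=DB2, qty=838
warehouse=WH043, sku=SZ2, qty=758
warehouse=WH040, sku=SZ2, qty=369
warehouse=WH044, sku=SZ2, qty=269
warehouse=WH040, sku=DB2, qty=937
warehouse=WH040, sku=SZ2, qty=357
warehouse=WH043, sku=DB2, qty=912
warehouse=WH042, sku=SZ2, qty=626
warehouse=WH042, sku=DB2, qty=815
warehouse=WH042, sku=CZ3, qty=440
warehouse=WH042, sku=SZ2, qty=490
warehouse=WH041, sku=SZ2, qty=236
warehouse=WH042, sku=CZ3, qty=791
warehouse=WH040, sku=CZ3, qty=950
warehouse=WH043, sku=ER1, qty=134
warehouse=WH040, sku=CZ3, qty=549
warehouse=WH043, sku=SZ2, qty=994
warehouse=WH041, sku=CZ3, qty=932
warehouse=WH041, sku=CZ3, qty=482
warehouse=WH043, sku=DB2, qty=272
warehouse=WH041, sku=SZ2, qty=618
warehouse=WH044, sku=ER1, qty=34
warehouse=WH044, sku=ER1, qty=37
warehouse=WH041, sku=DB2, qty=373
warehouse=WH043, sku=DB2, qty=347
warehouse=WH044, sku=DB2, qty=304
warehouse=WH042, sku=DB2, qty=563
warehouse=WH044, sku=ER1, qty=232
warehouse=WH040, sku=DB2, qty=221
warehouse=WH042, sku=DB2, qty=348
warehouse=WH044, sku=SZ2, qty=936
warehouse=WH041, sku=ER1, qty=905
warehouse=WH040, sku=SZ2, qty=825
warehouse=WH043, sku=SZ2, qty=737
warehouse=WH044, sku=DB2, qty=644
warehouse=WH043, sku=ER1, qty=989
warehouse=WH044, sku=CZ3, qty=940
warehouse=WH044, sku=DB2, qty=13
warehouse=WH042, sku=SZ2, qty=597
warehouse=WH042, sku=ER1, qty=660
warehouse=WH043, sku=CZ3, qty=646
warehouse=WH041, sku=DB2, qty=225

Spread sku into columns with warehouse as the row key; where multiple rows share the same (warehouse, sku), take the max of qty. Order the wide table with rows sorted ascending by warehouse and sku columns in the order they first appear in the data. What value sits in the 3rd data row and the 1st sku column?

With rows sorted ascending by warehouse, row 3 is warehouse=WH042. sku columns in first-appearance order: SZ2, ER1, CZ3, DB2; column 1 is SZ2.
Long rows with warehouse=WH042, sku=SZ2: max(626, 490, 597) = 626.

626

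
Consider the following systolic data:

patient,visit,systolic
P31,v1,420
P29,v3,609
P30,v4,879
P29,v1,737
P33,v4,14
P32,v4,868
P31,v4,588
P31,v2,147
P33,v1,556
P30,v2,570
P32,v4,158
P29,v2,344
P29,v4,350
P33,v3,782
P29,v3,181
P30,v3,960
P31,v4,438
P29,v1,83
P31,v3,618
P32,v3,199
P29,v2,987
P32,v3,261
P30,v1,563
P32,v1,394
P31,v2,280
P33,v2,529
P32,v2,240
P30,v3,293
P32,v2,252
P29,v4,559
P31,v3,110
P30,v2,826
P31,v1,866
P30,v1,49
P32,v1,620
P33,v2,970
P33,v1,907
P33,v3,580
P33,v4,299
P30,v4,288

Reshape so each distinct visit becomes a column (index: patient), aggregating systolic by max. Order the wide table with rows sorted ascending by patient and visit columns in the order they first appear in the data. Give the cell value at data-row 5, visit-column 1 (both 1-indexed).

907

With rows sorted ascending by patient, row 5 is patient=P33. visit columns in first-appearance order: v1, v3, v4, v2; column 1 is v1.
Long rows with patient=P33, visit=v1: max(556, 907) = 907.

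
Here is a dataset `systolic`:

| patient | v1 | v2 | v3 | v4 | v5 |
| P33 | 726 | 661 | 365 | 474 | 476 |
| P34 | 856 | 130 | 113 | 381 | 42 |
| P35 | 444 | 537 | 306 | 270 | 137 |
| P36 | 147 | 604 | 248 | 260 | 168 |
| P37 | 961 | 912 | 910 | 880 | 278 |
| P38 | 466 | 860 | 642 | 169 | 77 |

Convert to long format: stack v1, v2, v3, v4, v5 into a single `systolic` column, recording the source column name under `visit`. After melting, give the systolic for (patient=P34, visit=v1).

Unpivoting turns each (patient, wide-column) pair into one long row.
The wide cell at row P34, column v1 holds 856, so the long row (P34, v1) has systolic=856.

856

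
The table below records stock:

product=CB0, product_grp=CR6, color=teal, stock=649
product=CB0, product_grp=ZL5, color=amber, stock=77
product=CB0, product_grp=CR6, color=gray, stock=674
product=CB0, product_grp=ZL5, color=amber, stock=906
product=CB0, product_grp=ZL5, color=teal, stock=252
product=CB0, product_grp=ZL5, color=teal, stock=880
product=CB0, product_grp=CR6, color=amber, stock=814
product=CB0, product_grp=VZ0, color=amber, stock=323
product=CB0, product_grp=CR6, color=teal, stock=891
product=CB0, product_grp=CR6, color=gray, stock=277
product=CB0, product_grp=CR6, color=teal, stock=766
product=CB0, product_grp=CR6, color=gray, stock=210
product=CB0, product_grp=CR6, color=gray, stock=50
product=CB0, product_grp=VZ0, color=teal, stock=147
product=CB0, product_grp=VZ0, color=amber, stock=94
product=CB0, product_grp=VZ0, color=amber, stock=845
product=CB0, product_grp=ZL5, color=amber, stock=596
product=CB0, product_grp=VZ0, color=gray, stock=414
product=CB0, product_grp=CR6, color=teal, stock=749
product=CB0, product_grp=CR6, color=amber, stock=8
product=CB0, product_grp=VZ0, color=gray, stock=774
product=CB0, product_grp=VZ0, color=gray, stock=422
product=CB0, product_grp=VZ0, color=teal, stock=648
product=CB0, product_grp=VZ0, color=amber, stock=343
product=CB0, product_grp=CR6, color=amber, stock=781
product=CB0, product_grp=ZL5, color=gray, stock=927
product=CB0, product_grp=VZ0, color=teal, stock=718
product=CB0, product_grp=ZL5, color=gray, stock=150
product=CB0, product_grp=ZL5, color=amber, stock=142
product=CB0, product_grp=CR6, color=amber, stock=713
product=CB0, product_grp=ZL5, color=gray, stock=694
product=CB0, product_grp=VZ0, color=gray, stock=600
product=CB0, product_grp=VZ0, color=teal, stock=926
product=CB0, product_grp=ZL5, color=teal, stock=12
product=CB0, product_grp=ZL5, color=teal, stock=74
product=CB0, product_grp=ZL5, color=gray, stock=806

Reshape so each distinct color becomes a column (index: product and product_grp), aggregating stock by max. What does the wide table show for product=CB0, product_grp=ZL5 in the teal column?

Rows with product=CB0, product_grp=ZL5 and color=teal: stock values are 252, 880, 12, 74.
max(252, 880, 12, 74) = 880.

880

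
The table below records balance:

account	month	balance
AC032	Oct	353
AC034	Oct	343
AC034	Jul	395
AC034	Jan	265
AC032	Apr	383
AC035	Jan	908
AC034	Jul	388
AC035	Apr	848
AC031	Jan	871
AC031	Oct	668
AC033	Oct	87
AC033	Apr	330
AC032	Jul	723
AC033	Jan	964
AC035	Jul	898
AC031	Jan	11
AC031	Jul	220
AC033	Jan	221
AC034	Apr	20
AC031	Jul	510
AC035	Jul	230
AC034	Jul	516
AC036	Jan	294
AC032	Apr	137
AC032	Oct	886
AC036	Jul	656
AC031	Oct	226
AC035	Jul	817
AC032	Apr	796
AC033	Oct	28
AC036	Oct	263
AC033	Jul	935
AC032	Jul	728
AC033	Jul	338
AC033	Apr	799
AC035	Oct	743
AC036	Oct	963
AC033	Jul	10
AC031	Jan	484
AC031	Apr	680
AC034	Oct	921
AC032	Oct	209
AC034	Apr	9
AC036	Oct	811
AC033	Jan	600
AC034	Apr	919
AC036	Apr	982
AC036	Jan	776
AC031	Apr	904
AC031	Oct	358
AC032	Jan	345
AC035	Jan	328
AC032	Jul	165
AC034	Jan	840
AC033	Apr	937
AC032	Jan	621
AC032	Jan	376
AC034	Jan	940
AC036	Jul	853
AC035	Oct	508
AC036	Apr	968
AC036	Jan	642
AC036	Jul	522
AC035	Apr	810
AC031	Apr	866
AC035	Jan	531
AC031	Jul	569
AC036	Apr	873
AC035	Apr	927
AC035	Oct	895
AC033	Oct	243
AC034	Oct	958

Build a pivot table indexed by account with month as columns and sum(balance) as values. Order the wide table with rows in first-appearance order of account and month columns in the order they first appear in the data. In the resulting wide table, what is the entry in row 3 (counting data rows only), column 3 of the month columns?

With rows in first-appearance order of account, row 3 is account=AC035. month columns in first-appearance order: Oct, Jul, Jan, Apr; column 3 is Jan.
Long rows with account=AC035, month=Jan: 908 + 328 + 531 = 1767.

1767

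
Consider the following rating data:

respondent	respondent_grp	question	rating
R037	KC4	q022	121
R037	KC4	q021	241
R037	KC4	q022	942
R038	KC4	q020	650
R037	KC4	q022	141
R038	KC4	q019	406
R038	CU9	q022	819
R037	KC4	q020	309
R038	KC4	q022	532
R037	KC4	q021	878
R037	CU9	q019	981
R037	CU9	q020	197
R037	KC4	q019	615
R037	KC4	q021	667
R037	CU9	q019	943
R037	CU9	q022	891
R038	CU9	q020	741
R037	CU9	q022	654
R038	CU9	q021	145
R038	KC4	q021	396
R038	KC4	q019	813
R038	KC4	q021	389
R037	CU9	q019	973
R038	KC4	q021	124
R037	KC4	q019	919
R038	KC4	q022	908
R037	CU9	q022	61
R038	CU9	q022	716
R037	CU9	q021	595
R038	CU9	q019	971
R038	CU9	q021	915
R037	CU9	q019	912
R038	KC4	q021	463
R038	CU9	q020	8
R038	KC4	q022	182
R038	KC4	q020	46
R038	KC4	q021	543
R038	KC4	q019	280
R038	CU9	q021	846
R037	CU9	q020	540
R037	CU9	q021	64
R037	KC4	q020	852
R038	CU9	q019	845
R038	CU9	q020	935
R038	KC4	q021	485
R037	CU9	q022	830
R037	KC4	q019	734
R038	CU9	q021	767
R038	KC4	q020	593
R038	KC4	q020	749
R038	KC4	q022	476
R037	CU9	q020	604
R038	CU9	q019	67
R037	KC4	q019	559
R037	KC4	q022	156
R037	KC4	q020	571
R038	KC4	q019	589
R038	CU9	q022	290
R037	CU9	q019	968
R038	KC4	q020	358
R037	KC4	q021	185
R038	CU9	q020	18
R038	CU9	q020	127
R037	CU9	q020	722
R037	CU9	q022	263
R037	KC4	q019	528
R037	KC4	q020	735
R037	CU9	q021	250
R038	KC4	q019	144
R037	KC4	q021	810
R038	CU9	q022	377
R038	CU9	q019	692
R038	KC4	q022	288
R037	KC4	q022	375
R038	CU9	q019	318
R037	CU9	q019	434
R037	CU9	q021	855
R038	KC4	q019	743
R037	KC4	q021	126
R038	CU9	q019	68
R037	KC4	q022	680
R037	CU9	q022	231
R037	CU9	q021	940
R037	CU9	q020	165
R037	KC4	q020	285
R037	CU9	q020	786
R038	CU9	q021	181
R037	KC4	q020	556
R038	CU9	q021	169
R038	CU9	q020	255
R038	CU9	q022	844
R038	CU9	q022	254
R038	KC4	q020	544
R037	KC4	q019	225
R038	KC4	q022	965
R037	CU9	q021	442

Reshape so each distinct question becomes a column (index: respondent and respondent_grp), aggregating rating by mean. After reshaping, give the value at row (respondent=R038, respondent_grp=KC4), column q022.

558.50

Rows with respondent=R038, respondent_grp=KC4 and question=q022: rating values are 532, 908, 182, 476, 288, 965.
(532 + 908 + 182 + 476 + 288 + 965) / 6 = 558.50.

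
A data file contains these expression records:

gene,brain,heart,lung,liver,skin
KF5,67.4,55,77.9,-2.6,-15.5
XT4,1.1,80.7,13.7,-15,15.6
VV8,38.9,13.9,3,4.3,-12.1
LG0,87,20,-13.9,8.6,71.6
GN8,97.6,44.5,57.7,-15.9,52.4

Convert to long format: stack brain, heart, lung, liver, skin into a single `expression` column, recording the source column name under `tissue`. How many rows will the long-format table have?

5 gene values × 5 melted columns = 25 rows.

25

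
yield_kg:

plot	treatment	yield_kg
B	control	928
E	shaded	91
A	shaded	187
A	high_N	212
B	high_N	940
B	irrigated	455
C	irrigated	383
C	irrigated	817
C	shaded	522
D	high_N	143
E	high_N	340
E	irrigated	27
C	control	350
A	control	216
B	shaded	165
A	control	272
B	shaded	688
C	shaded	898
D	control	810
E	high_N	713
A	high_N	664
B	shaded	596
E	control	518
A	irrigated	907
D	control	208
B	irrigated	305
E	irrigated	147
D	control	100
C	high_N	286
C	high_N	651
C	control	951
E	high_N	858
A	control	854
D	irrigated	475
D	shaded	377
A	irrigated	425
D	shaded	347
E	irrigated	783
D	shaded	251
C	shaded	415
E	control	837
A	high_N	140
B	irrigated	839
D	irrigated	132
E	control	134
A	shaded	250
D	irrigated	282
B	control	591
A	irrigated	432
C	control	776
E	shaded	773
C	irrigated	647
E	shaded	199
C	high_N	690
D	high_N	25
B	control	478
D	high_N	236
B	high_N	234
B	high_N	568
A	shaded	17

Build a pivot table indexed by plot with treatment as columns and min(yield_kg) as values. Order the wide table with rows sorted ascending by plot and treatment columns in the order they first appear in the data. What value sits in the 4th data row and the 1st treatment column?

With rows sorted ascending by plot, row 4 is plot=D. treatment columns in first-appearance order: control, shaded, high_N, irrigated; column 1 is control.
Long rows with plot=D, treatment=control: min(810, 208, 100) = 100.

100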